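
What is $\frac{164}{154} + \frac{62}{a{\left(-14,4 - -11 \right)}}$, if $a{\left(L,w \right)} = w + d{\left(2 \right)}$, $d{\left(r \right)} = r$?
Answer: $\frac{6168}{1309} \approx 4.712$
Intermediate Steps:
$a{\left(L,w \right)} = 2 + w$ ($a{\left(L,w \right)} = w + 2 = 2 + w$)
$\frac{164}{154} + \frac{62}{a{\left(-14,4 - -11 \right)}} = \frac{164}{154} + \frac{62}{2 + \left(4 - -11\right)} = 164 \cdot \frac{1}{154} + \frac{62}{2 + \left(4 + 11\right)} = \frac{82}{77} + \frac{62}{2 + 15} = \frac{82}{77} + \frac{62}{17} = \frac{6168}{1309}$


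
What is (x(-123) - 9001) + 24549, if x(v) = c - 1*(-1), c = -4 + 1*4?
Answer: 15549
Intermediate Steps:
c = 0 (c = -4 + 4 = 0)
x(v) = 1 (x(v) = 0 - 1*(-1) = 0 + 1 = 1)
(x(-123) - 9001) + 24549 = (1 - 9001) + 24549 = -9000 + 24549 = 15549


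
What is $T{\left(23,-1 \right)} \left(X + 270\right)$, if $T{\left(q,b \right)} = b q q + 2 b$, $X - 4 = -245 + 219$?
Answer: $-131688$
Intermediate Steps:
$X = -22$ ($X = 4 + \left(-245 + 219\right) = 4 - 26 = -22$)
$T{\left(q,b \right)} = 2 b + b q^{2}$ ($T{\left(q,b \right)} = b q^{2} + 2 b = 2 b + b q^{2}$)
$T{\left(23,-1 \right)} \left(X + 270\right) = - (2 + 23^{2}) \left(-22 + 270\right) = - (2 + 529) 248 = \left(-1\right) 531 \cdot 248 = \left(-531\right) 248 = -131688$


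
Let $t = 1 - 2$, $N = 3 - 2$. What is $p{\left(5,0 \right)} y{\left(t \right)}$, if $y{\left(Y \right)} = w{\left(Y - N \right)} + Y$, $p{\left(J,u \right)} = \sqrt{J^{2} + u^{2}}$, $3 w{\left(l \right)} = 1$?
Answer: $- \frac{10}{3} \approx -3.3333$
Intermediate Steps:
$N = 1$
$w{\left(l \right)} = \frac{1}{3}$ ($w{\left(l \right)} = \frac{1}{3} \cdot 1 = \frac{1}{3}$)
$t = -1$ ($t = 1 - 2 = -1$)
$y{\left(Y \right)} = \frac{1}{3} + Y$
$p{\left(5,0 \right)} y{\left(t \right)} = \sqrt{5^{2} + 0^{2}} \left(\frac{1}{3} - 1\right) = \sqrt{25 + 0} \left(- \frac{2}{3}\right) = \sqrt{25} \left(- \frac{2}{3}\right) = 5 \left(- \frac{2}{3}\right) = - \frac{10}{3}$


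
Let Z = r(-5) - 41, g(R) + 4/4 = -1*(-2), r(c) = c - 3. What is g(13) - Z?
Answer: 50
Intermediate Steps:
r(c) = -3 + c
g(R) = 1 (g(R) = -1 - 1*(-2) = -1 + 2 = 1)
Z = -49 (Z = (-3 - 5) - 41 = -8 - 41 = -49)
g(13) - Z = 1 - 1*(-49) = 1 + 49 = 50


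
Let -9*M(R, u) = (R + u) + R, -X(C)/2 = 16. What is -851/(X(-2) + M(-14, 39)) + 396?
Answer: 5481/13 ≈ 421.62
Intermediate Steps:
X(C) = -32 (X(C) = -2*16 = -32)
M(R, u) = -2*R/9 - u/9 (M(R, u) = -((R + u) + R)/9 = -(u + 2*R)/9 = -2*R/9 - u/9)
-851/(X(-2) + M(-14, 39)) + 396 = -851/(-32 + (-2/9*(-14) - 1/9*39)) + 396 = -851/(-32 + (28/9 - 13/3)) + 396 = -851/(-32 - 11/9) + 396 = -851/(-299/9) + 396 = -851*(-9/299) + 396 = 333/13 + 396 = 5481/13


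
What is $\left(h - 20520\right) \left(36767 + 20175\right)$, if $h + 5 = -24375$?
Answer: $-2556695800$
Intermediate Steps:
$h = -24380$ ($h = -5 - 24375 = -24380$)
$\left(h - 20520\right) \left(36767 + 20175\right) = \left(-24380 - 20520\right) \left(36767 + 20175\right) = \left(-44900\right) 56942 = -2556695800$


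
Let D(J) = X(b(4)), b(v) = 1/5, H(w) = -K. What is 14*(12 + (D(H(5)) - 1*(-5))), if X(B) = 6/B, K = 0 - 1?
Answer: 658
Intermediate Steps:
K = -1
H(w) = 1 (H(w) = -1*(-1) = 1)
b(v) = ⅕
D(J) = 30 (D(J) = 6/(⅕) = 6*5 = 30)
14*(12 + (D(H(5)) - 1*(-5))) = 14*(12 + (30 - 1*(-5))) = 14*(12 + (30 + 5)) = 14*(12 + 35) = 14*47 = 658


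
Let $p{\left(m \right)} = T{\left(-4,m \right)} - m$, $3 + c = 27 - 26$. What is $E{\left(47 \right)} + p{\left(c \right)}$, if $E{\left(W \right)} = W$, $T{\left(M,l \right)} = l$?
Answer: $47$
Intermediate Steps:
$c = -2$ ($c = -3 + \left(27 - 26\right) = -3 + 1 = -2$)
$p{\left(m \right)} = 0$ ($p{\left(m \right)} = m - m = 0$)
$E{\left(47 \right)} + p{\left(c \right)} = 47 + 0 = 47$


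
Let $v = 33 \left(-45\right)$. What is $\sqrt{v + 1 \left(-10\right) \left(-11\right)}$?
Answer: $5 i \sqrt{55} \approx 37.081 i$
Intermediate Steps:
$v = -1485$
$\sqrt{v + 1 \left(-10\right) \left(-11\right)} = \sqrt{-1485 + 1 \left(-10\right) \left(-11\right)} = \sqrt{-1485 - -110} = \sqrt{-1485 + 110} = \sqrt{-1375} = 5 i \sqrt{55}$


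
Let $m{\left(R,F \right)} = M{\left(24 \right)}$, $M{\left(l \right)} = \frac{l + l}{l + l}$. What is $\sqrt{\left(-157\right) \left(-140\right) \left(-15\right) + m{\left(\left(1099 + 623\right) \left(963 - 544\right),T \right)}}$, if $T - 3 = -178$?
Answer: $i \sqrt{329699} \approx 574.19 i$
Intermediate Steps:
$T = -175$ ($T = 3 - 178 = -175$)
$M{\left(l \right)} = 1$ ($M{\left(l \right)} = \frac{2 l}{2 l} = 2 l \frac{1}{2 l} = 1$)
$m{\left(R,F \right)} = 1$
$\sqrt{\left(-157\right) \left(-140\right) \left(-15\right) + m{\left(\left(1099 + 623\right) \left(963 - 544\right),T \right)}} = \sqrt{\left(-157\right) \left(-140\right) \left(-15\right) + 1} = \sqrt{21980 \left(-15\right) + 1} = \sqrt{-329700 + 1} = \sqrt{-329699} = i \sqrt{329699}$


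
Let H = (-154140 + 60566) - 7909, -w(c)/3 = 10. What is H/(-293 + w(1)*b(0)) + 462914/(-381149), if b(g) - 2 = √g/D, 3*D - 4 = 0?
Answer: 38516735325/134545597 ≈ 286.27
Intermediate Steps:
D = 4/3 (D = 4/3 + (⅓)*0 = 4/3 + 0 = 4/3 ≈ 1.3333)
w(c) = -30 (w(c) = -3*10 = -30)
b(g) = 2 + 3*√g/4 (b(g) = 2 + √g/(4/3) = 2 + 3*√g/4)
H = -101483 (H = -93574 - 7909 = -101483)
H/(-293 + w(1)*b(0)) + 462914/(-381149) = -101483/(-293 - 30*(2 + 3*√0/4)) + 462914/(-381149) = -101483/(-293 - 30*(2 + (¾)*0)) + 462914*(-1/381149) = -101483/(-293 - 30*(2 + 0)) - 462914/381149 = -101483/(-293 - 30*2) - 462914/381149 = -101483/(-293 - 60) - 462914/381149 = -101483/(-353) - 462914/381149 = -101483*(-1/353) - 462914/381149 = 101483/353 - 462914/381149 = 38516735325/134545597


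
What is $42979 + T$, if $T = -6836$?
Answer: $36143$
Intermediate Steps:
$42979 + T = 42979 - 6836 = 36143$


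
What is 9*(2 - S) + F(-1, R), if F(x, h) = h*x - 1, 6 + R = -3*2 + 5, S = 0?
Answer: 24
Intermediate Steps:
R = -7 (R = -6 + (-3*2 + 5) = -6 + (-6 + 5) = -6 - 1 = -7)
F(x, h) = -1 + h*x
9*(2 - S) + F(-1, R) = 9*(2 - 1*0) + (-1 - 7*(-1)) = 9*(2 + 0) + (-1 + 7) = 9*2 + 6 = 18 + 6 = 24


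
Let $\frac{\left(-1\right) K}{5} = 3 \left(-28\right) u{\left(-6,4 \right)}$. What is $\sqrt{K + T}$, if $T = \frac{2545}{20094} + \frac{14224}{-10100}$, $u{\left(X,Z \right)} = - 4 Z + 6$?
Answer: $\frac{i \sqrt{432610793301711666}}{10147470} \approx 64.817 i$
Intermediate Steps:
$u{\left(X,Z \right)} = 6 - 4 Z$
$T = - \frac{65028139}{50737350}$ ($T = 2545 \cdot \frac{1}{20094} + 14224 \left(- \frac{1}{10100}\right) = \frac{2545}{20094} - \frac{3556}{2525} = - \frac{65028139}{50737350} \approx -1.2817$)
$K = -4200$ ($K = - 5 \cdot 3 \left(-28\right) \left(6 - 16\right) = - 5 \left(- 84 \left(6 - 16\right)\right) = - 5 \left(\left(-84\right) \left(-10\right)\right) = \left(-5\right) 840 = -4200$)
$\sqrt{K + T} = \sqrt{-4200 - \frac{65028139}{50737350}} = \sqrt{- \frac{213161898139}{50737350}} = \frac{i \sqrt{432610793301711666}}{10147470}$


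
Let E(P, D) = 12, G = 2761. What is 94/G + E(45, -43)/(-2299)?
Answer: 16634/577049 ≈ 0.028826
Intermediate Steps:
94/G + E(45, -43)/(-2299) = 94/2761 + 12/(-2299) = 94*(1/2761) + 12*(-1/2299) = 94/2761 - 12/2299 = 16634/577049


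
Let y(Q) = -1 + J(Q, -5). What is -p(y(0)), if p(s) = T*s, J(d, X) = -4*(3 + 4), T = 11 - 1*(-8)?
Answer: 551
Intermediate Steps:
T = 19 (T = 11 + 8 = 19)
J(d, X) = -28 (J(d, X) = -4*7 = -28)
y(Q) = -29 (y(Q) = -1 - 28 = -29)
p(s) = 19*s
-p(y(0)) = -19*(-29) = -1*(-551) = 551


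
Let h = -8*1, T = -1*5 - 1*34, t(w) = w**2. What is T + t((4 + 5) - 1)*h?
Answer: -551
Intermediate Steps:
T = -39 (T = -5 - 34 = -39)
h = -8
T + t((4 + 5) - 1)*h = -39 + ((4 + 5) - 1)**2*(-8) = -39 + (9 - 1)**2*(-8) = -39 + 8**2*(-8) = -39 + 64*(-8) = -39 - 512 = -551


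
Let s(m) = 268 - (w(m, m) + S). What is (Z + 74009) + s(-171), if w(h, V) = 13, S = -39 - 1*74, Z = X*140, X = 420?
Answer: 133177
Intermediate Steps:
Z = 58800 (Z = 420*140 = 58800)
S = -113 (S = -39 - 74 = -113)
s(m) = 368 (s(m) = 268 - (13 - 113) = 268 - 1*(-100) = 268 + 100 = 368)
(Z + 74009) + s(-171) = (58800 + 74009) + 368 = 132809 + 368 = 133177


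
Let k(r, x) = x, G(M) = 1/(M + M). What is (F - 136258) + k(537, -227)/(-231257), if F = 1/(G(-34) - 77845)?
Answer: -166800217315884895/1224149910477 ≈ -1.3626e+5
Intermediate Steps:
G(M) = 1/(2*M)
F = -68/5293461 (F = 1/((½)/(-34) - 77845) = 1/((½)*(-1/34) - 77845) = 1/(-1/68 - 77845) = 1/(-5293461/68) = -68/5293461 ≈ -1.2846e-5)
(F - 136258) + k(537, -227)/(-231257) = (-68/5293461 - 136258) - 227/(-231257) = -721276409006/5293461 - 227*(-1/231257) = -721276409006/5293461 + 227/231257 = -166800217315884895/1224149910477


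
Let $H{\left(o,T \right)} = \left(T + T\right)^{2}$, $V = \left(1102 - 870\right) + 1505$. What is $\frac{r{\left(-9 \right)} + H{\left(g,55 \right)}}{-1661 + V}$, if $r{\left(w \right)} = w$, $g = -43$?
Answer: $\frac{12091}{76} \approx 159.09$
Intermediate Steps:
$V = 1737$ ($V = 232 + 1505 = 1737$)
$H{\left(o,T \right)} = 4 T^{2}$ ($H{\left(o,T \right)} = \left(2 T\right)^{2} = 4 T^{2}$)
$\frac{r{\left(-9 \right)} + H{\left(g,55 \right)}}{-1661 + V} = \frac{-9 + 4 \cdot 55^{2}}{-1661 + 1737} = \frac{-9 + 4 \cdot 3025}{76} = \left(-9 + 12100\right) \frac{1}{76} = 12091 \cdot \frac{1}{76} = \frac{12091}{76}$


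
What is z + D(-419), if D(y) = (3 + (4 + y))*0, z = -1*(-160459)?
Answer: 160459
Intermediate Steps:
z = 160459
D(y) = 0 (D(y) = (7 + y)*0 = 0)
z + D(-419) = 160459 + 0 = 160459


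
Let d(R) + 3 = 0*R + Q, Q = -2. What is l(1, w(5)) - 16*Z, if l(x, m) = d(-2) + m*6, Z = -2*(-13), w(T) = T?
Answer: -391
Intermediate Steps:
Z = 26
d(R) = -5 (d(R) = -3 + (0*R - 2) = -3 + (0 - 2) = -3 - 2 = -5)
l(x, m) = -5 + 6*m (l(x, m) = -5 + m*6 = -5 + 6*m)
l(1, w(5)) - 16*Z = (-5 + 6*5) - 16*26 = (-5 + 30) - 416 = 25 - 416 = -391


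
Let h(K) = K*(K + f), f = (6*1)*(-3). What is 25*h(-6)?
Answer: 3600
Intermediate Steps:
f = -18 (f = 6*(-3) = -18)
h(K) = K*(-18 + K) (h(K) = K*(K - 18) = K*(-18 + K))
25*h(-6) = 25*(-6*(-18 - 6)) = 25*(-6*(-24)) = 25*144 = 3600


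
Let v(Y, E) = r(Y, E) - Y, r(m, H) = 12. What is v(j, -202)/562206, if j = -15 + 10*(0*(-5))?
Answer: 9/187402 ≈ 4.8025e-5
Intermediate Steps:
j = -15 (j = -15 + 10*0 = -15 + 0 = -15)
v(Y, E) = 12 - Y
v(j, -202)/562206 = (12 - 1*(-15))/562206 = (12 + 15)*(1/562206) = 27*(1/562206) = 9/187402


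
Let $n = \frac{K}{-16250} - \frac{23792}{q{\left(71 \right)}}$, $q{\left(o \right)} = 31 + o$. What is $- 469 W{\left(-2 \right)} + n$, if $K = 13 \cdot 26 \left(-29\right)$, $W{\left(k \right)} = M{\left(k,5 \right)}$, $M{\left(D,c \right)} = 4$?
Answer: $- \frac{67213273}{31875} \approx -2108.7$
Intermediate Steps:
$W{\left(k \right)} = 4$
$K = -9802$ ($K = 338 \left(-29\right) = -9802$)
$n = - \frac{7415773}{31875}$ ($n = - \frac{9802}{-16250} - \frac{23792}{31 + 71} = \left(-9802\right) \left(- \frac{1}{16250}\right) - \frac{23792}{102} = \frac{377}{625} - \frac{11896}{51} = - \frac{7415773}{31875} \approx -232.65$)
$- 469 W{\left(-2 \right)} + n = \left(-469\right) 4 - \frac{7415773}{31875} = -1876 - \frac{7415773}{31875} = - \frac{67213273}{31875}$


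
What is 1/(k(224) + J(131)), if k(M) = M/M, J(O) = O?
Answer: 1/132 ≈ 0.0075758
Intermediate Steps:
k(M) = 1
1/(k(224) + J(131)) = 1/(1 + 131) = 1/132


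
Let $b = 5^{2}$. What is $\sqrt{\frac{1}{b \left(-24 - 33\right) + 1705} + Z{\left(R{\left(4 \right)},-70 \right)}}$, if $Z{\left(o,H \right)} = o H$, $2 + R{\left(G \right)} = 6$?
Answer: $\frac{3 i \sqrt{609770}}{140} \approx 16.733 i$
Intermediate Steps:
$b = 25$
$R{\left(G \right)} = 4$ ($R{\left(G \right)} = -2 + 6 = 4$)
$Z{\left(o,H \right)} = H o$
$\sqrt{\frac{1}{b \left(-24 - 33\right) + 1705} + Z{\left(R{\left(4 \right)},-70 \right)}} = \sqrt{\frac{1}{25 \left(-24 - 33\right) + 1705} - 280} = \sqrt{\frac{1}{25 \left(-57\right) + 1705} - 280} = \sqrt{\frac{1}{-1425 + 1705} - 280} = \sqrt{\frac{1}{280} - 280} = \sqrt{- \frac{78399}{280}} = \frac{3 i \sqrt{609770}}{140}$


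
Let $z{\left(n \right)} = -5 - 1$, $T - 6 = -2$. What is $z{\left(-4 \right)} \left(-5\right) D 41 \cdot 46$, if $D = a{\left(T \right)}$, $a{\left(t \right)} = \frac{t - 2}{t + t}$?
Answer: $14145$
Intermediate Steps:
$T = 4$ ($T = 6 - 2 = 4$)
$z{\left(n \right)} = -6$ ($z{\left(n \right)} = -5 - 1 = -6$)
$a{\left(t \right)} = \frac{-2 + t}{2 t}$
$D = \frac{1}{4}$ ($D = \frac{-2 + 4}{2 \cdot 4} = \frac{1}{2} \cdot \frac{1}{4} \cdot 2 = \frac{1}{4} \approx 0.25$)
$z{\left(-4 \right)} \left(-5\right) D 41 \cdot 46 = \left(-6\right) \left(-5\right) \frac{1}{4} \cdot 41 \cdot 46 = 30 \cdot \frac{1}{4} \cdot 41 \cdot 46 = \frac{15}{2} \cdot 41 \cdot 46 = \frac{615}{2} \cdot 46 = 14145$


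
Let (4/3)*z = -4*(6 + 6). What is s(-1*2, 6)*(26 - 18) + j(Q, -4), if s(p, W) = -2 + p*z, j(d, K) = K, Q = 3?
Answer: 556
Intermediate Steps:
z = -36 (z = 3*(-4*(6 + 6))/4 = 3*(-4*12)/4 = (3/4)*(-48) = -36)
s(p, W) = -2 - 36*p (s(p, W) = -2 + p*(-36) = -2 - 36*p)
s(-1*2, 6)*(26 - 18) + j(Q, -4) = (-2 - (-36)*2)*(26 - 18) - 4 = (-2 - 36*(-2))*8 - 4 = (-2 + 72)*8 - 4 = 70*8 - 4 = 560 - 4 = 556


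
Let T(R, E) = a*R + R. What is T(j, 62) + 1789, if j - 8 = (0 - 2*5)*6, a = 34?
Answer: -31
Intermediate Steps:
j = -52 (j = 8 + (0 - 2*5)*6 = 8 + (0 - 10)*6 = 8 - 10*6 = 8 - 60 = -52)
T(R, E) = 35*R (T(R, E) = 34*R + R = 35*R)
T(j, 62) + 1789 = 35*(-52) + 1789 = -1820 + 1789 = -31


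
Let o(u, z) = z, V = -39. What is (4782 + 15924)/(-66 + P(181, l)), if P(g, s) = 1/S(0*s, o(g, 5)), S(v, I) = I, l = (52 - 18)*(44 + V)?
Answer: -14790/47 ≈ -314.68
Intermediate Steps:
l = 170 (l = (52 - 18)*(44 - 39) = 34*5 = 170)
P(g, s) = ⅕ (P(g, s) = 1/5 = ⅕)
(4782 + 15924)/(-66 + P(181, l)) = (4782 + 15924)/(-66 + ⅕) = 20706/(-329/5) = 20706*(-5/329) = -14790/47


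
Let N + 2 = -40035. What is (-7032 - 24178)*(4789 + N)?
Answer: 1100090080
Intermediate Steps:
N = -40037 (N = -2 - 40035 = -40037)
(-7032 - 24178)*(4789 + N) = (-7032 - 24178)*(4789 - 40037) = -31210*(-35248) = 1100090080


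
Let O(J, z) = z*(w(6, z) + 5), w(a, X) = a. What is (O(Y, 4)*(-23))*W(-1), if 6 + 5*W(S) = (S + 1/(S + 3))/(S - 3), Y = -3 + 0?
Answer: 11891/10 ≈ 1189.1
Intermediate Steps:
Y = -3
W(S) = -6/5 + (S + 1/(3 + S))/(5*(-3 + S)) (W(S) = -6/5 + ((S + 1/(S + 3))/(S - 3))/5 = -6/5 + ((S + 1/(3 + S))/(-3 + S))/5 = -6/5 + (S + 1/(3 + S))/(5*(-3 + S)))
O(J, z) = 11*z (O(J, z) = z*(6 + 5) = z*11 = 11*z)
(O(Y, 4)*(-23))*W(-1) = ((11*4)*(-23))*((11 - 1*(-1)² + (⅗)*(-1))/(-9 + (-1)²)) = (44*(-23))*((11 - 1*1 - ⅗)/(-9 + 1)) = -1012*(11 - 1 - ⅗)/(-8) = -(-253)*47/(2*5) = -1012*(-47/40) = 11891/10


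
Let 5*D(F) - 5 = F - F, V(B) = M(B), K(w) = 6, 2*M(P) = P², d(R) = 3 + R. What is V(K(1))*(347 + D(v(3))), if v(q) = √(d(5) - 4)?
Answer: 6264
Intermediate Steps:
M(P) = P²/2
V(B) = B²/2
v(q) = 2 (v(q) = √((3 + 5) - 4) = √(8 - 4) = √4 = 2)
D(F) = 1 (D(F) = 1 + (F - F)/5 = 1 + (⅕)*0 = 1 + 0 = 1)
V(K(1))*(347 + D(v(3))) = ((½)*6²)*(347 + 1) = ((½)*36)*348 = 18*348 = 6264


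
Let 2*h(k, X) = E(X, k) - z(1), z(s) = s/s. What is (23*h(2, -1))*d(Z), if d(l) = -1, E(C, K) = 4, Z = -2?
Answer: -69/2 ≈ -34.500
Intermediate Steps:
z(s) = 1
h(k, X) = 3/2 (h(k, X) = (4 - 1*1)/2 = (4 - 1)/2 = (1/2)*3 = 3/2)
(23*h(2, -1))*d(Z) = (23*(3/2))*(-1) = (69/2)*(-1) = -69/2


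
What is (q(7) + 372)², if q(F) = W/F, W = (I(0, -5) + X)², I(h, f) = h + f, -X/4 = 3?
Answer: 8369449/49 ≈ 1.7081e+5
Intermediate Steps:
X = -12 (X = -4*3 = -12)
I(h, f) = f + h
W = 289 (W = ((-5 + 0) - 12)² = (-5 - 12)² = (-17)² = 289)
q(F) = 289/F
(q(7) + 372)² = (289/7 + 372)² = (2893/7)² = 8369449/49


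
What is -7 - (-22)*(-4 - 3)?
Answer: -161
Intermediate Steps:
-7 - (-22)*(-4 - 3) = -7 - (-22)*(-7) = -7 - 11*14 = -7 - 154 = -161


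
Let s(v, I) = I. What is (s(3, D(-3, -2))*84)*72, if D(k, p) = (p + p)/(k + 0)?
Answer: 8064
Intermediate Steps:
D(k, p) = 2*p/k (D(k, p) = (2*p)/k = 2*p/k)
(s(3, D(-3, -2))*84)*72 = ((2*(-2)/(-3))*84)*72 = ((2*(-2)*(-⅓))*84)*72 = ((4/3)*84)*72 = 112*72 = 8064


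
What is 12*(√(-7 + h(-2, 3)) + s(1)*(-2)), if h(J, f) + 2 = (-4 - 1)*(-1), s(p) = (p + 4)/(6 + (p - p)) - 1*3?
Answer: 52 + 24*I ≈ 52.0 + 24.0*I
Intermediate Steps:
s(p) = -7/3 + p/6 (s(p) = (4 + p)/(6 + 0) - 3 = (4 + p)/6 - 3 = (4 + p)*(⅙) - 3 = (⅔ + p/6) - 3 = -7/3 + p/6)
h(J, f) = 3 (h(J, f) = -2 + (-4 - 1)*(-1) = -2 - 5*(-1) = -2 + 5 = 3)
12*(√(-7 + h(-2, 3)) + s(1)*(-2)) = 12*(√(-7 + 3) + (-7/3 + (⅙)*1)*(-2)) = 12*(√(-4) + (-7/3 + ⅙)*(-2)) = 12*(2*I - 13/6*(-2)) = 12*(2*I + 13/3) = 12*(13/3 + 2*I) = 52 + 24*I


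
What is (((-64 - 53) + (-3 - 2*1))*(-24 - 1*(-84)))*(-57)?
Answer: 417240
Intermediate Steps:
(((-64 - 53) + (-3 - 2*1))*(-24 - 1*(-84)))*(-57) = ((-117 + (-3 - 2))*(-24 + 84))*(-57) = ((-117 - 5)*60)*(-57) = -122*60*(-57) = -7320*(-57) = 417240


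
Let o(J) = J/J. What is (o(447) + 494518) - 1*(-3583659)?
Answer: 4078178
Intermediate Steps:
o(J) = 1
(o(447) + 494518) - 1*(-3583659) = (1 + 494518) - 1*(-3583659) = 494519 + 3583659 = 4078178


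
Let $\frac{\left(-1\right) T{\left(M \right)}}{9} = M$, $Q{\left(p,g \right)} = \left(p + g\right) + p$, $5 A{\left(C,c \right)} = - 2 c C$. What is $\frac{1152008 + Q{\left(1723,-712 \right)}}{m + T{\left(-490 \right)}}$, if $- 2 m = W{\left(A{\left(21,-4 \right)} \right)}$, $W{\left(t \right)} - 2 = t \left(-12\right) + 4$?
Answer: $\frac{1924570}{7681} \approx 250.56$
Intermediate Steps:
$A{\left(C,c \right)} = - \frac{2 C c}{5}$ ($A{\left(C,c \right)} = \frac{- 2 c C}{5} = \frac{\left(-2\right) C c}{5} = - \frac{2 C c}{5}$)
$Q{\left(p,g \right)} = g + 2 p$ ($Q{\left(p,g \right)} = \left(g + p\right) + p = g + 2 p$)
$W{\left(t \right)} = 6 - 12 t$ ($W{\left(t \right)} = 2 + \left(t \left(-12\right) + 4\right) = 2 - \left(-4 + 12 t\right) = 6 - 12 t$)
$m = \frac{993}{5}$ ($m = - \frac{6 - 12 \left(\left(- \frac{2}{5}\right) 21 \left(-4\right)\right)}{2} = - \frac{6 - \frac{2016}{5}}{2} = \left(- \frac{1}{2}\right) \left(- \frac{1986}{5}\right) = \frac{993}{5} \approx 198.6$)
$T{\left(M \right)} = - 9 M$
$\frac{1152008 + Q{\left(1723,-712 \right)}}{m + T{\left(-490 \right)}} = \frac{1152008 + \left(-712 + 2 \cdot 1723\right)}{\frac{993}{5} - -4410} = \frac{1152008 + \left(-712 + 3446\right)}{\frac{993}{5} + 4410} = \frac{1152008 + 2734}{\frac{23043}{5}} = 1154742 \cdot \frac{5}{23043} = \frac{1924570}{7681}$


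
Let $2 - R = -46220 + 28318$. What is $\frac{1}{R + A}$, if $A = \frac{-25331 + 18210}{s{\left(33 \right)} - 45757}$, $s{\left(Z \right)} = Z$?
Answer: $\frac{45724}{818649617} \approx 5.5853 \cdot 10^{-5}$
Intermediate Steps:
$R = 17904$ ($R = 2 - \left(-46220 + 28318\right) = 2 - -17902 = 2 + 17902 = 17904$)
$A = \frac{7121}{45724}$ ($A = \frac{-25331 + 18210}{33 - 45757} = - \frac{7121}{-45724} = \left(-7121\right) \left(- \frac{1}{45724}\right) = \frac{7121}{45724} \approx 0.15574$)
$\frac{1}{R + A} = \frac{1}{17904 + \frac{7121}{45724}} = \frac{1}{\frac{818649617}{45724}} = \frac{45724}{818649617}$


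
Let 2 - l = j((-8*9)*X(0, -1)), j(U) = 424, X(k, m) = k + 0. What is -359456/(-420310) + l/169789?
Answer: 30427151982/35682007295 ≈ 0.85273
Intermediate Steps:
X(k, m) = k
l = -422 (l = 2 - 1*424 = 2 - 424 = -422)
-359456/(-420310) + l/169789 = -359456/(-420310) - 422/169789 = -359456*(-1/420310) - 422*1/169789 = 179728/210155 - 422/169789 = 30427151982/35682007295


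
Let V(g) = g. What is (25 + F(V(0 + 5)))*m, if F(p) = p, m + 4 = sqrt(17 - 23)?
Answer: -120 + 30*I*sqrt(6) ≈ -120.0 + 73.485*I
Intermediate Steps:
m = -4 + I*sqrt(6) (m = -4 + sqrt(17 - 23) = -4 + sqrt(-6) = -4 + I*sqrt(6) ≈ -4.0 + 2.4495*I)
(25 + F(V(0 + 5)))*m = (25 + (0 + 5))*(-4 + I*sqrt(6)) = (25 + 5)*(-4 + I*sqrt(6)) = 30*(-4 + I*sqrt(6)) = -120 + 30*I*sqrt(6)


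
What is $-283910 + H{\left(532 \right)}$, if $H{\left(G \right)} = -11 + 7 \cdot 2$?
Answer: $-283907$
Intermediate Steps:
$H{\left(G \right)} = 3$ ($H{\left(G \right)} = -11 + 14 = 3$)
$-283910 + H{\left(532 \right)} = -283910 + 3 = -283907$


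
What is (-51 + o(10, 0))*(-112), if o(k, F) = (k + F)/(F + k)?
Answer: 5600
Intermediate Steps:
o(k, F) = 1 (o(k, F) = (F + k)/(F + k) = 1)
(-51 + o(10, 0))*(-112) = (-51 + 1)*(-112) = -50*(-112) = 5600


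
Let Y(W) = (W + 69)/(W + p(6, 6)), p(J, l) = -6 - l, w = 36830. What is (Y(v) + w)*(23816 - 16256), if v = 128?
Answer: 8074981530/29 ≈ 2.7845e+8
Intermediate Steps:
Y(W) = (69 + W)/(-12 + W) (Y(W) = (W + 69)/(W + (-6 - 1*6)) = (69 + W)/(W + (-6 - 6)) = (69 + W)/(W - 12) = (69 + W)/(-12 + W))
(Y(v) + w)*(23816 - 16256) = ((69 + 128)/(-12 + 128) + 36830)*(23816 - 16256) = (197/116 + 36830)*7560 = (4272477/116)*7560 = 8074981530/29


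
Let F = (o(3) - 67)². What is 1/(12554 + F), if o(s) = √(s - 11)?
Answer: I/(268*√2 + 17035*I) ≈ 5.8674e-5 + 1.3054e-6*I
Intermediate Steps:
o(s) = √(-11 + s)
F = (-67 + 2*I*√2)² (F = (√(-11 + 3) - 67)² = (√(-8) - 67)² = (2*I*√2 - 67)² = (-67 + 2*I*√2)² ≈ 4481.0 - 379.01*I)
1/(12554 + F) = 1/(12554 + (4481 - 268*I*√2)) = 1/(17035 - 268*I*√2)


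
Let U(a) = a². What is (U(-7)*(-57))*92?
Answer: -256956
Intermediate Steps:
(U(-7)*(-57))*92 = ((-7)²*(-57))*92 = (49*(-57))*92 = -2793*92 = -256956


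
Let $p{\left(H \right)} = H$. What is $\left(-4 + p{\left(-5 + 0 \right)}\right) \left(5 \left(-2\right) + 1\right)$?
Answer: $81$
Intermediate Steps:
$\left(-4 + p{\left(-5 + 0 \right)}\right) \left(5 \left(-2\right) + 1\right) = \left(-4 + \left(-5 + 0\right)\right) \left(5 \left(-2\right) + 1\right) = \left(-4 - 5\right) \left(-10 + 1\right) = \left(-9\right) \left(-9\right) = 81$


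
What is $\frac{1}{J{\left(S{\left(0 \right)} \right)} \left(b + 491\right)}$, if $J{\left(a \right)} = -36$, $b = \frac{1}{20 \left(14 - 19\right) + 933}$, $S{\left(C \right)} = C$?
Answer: $- \frac{833}{14724144} \approx -5.6574 \cdot 10^{-5}$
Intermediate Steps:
$b = \frac{1}{833}$ ($b = \frac{1}{20 \left(-5\right) + 933} = \frac{1}{-100 + 933} = \frac{1}{833} \approx 0.0012005$)
$\frac{1}{J{\left(S{\left(0 \right)} \right)} \left(b + 491\right)} = \frac{1}{\left(-36\right) \left(\frac{1}{833} + 491\right)} = \frac{1}{\left(-36\right) \frac{409004}{833}} = \frac{1}{- \frac{14724144}{833}} = - \frac{833}{14724144}$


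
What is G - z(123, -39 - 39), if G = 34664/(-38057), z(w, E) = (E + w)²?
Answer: -77100089/38057 ≈ -2025.9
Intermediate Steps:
G = -34664/38057 (G = 34664*(-1/38057) = -34664/38057 ≈ -0.91084)
G - z(123, -39 - 39) = -34664/38057 - ((-39 - 39) + 123)² = -34664/38057 - (-78 + 123)² = -34664/38057 - 1*45² = -34664/38057 - 1*2025 = -34664/38057 - 2025 = -77100089/38057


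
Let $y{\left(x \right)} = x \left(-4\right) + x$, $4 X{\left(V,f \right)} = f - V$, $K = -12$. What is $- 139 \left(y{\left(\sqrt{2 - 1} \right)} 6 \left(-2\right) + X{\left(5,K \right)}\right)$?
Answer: $- \frac{17653}{4} \approx -4413.3$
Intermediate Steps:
$X{\left(V,f \right)} = - \frac{V}{4} + \frac{f}{4}$ ($X{\left(V,f \right)} = \frac{f - V}{4} = - \frac{V}{4} + \frac{f}{4}$)
$y{\left(x \right)} = - 3 x$ ($y{\left(x \right)} = - 4 x + x = - 3 x$)
$- 139 \left(y{\left(\sqrt{2 - 1} \right)} 6 \left(-2\right) + X{\left(5,K \right)}\right) = - 139 \left(- 3 \sqrt{2 - 1} \cdot 6 \left(-2\right) + \left(\left(- \frac{1}{4}\right) 5 + \frac{1}{4} \left(-12\right)\right)\right) = - 139 \left(- 3 \sqrt{1} \cdot 6 \left(-2\right) - \frac{17}{4}\right) = - 139 \left(\left(-3\right) 1 \cdot 6 \left(-2\right) - \frac{17}{4}\right) = - 139 \left(\left(-3\right) 6 \left(-2\right) - \frac{17}{4}\right) = - 139 \left(\left(-18\right) \left(-2\right) - \frac{17}{4}\right) = - 139 \left(36 - \frac{17}{4}\right) = \left(-139\right) \frac{127}{4} = - \frac{17653}{4}$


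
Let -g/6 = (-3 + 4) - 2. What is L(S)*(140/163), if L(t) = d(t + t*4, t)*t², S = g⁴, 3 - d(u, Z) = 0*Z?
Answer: 705438720/163 ≈ 4.3278e+6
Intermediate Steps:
d(u, Z) = 3 (d(u, Z) = 3 - 0*Z = 3 - 1*0 = 3 + 0 = 3)
g = 6 (g = -6*((-3 + 4) - 2) = -6*(1 - 2) = -6*(-1) = 6)
S = 1296 (S = 6⁴ = 1296)
L(t) = 3*t²
L(S)*(140/163) = (3*1296²)*(140/163) = (3*1679616)*(140*(1/163)) = 5038848*(140/163) = 705438720/163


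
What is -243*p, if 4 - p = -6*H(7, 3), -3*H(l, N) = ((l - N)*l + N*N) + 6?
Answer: 19926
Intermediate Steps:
H(l, N) = -2 - N²/3 - l*(l - N)/3 (H(l, N) = -(((l - N)*l + N*N) + 6)/3 = -((l*(l - N) + N²) + 6)/3 = -((N² + l*(l - N)) + 6)/3 = -(6 + N² + l*(l - N))/3 = -2 - N²/3 - l*(l - N)/3)
p = -82 (p = 4 - (-6)*(-2 - ⅓*3² - ⅓*7² + (⅓)*3*7) = 4 - (-6)*(-2 - ⅓*9 - ⅓*49 + 7) = 4 - (-6)*(-2 - 3 - 49/3 + 7) = 4 - (-6)*(-43)/3 = 4 - 1*86 = 4 - 86 = -82)
-243*p = -243*(-82) = 19926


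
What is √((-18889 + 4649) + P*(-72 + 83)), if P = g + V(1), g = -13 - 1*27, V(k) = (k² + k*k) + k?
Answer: I*√14647 ≈ 121.02*I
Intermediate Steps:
V(k) = k + 2*k² (V(k) = (k² + k²) + k = 2*k² + k = k + 2*k²)
g = -40 (g = -13 - 27 = -40)
P = -37 (P = -40 + 1*(1 + 2*1) = -40 + 1*(1 + 2) = -40 + 1*3 = -40 + 3 = -37)
√((-18889 + 4649) + P*(-72 + 83)) = √((-18889 + 4649) - 37*(-72 + 83)) = √(-14240 - 37*11) = √(-14240 - 407) = √(-14647) = I*√14647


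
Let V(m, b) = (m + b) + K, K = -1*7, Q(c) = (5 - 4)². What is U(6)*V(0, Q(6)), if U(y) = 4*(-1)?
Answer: 24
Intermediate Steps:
Q(c) = 1 (Q(c) = 1² = 1)
U(y) = -4
K = -7
V(m, b) = -7 + b + m (V(m, b) = (m + b) - 7 = (b + m) - 7 = -7 + b + m)
U(6)*V(0, Q(6)) = -4*(-7 + 1 + 0) = -4*(-6) = 24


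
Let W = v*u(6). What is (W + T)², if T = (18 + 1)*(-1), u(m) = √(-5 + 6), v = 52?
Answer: 1089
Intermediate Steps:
u(m) = 1 (u(m) = √1 = 1)
W = 52 (W = 52*1 = 52)
T = -19 (T = 19*(-1) = -19)
(W + T)² = (52 - 19)² = 33² = 1089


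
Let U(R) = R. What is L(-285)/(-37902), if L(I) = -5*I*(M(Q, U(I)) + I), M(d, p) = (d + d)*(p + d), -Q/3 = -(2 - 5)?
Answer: -2378325/12634 ≈ -188.25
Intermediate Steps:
Q = -9 (Q = -(-3)*(2 - 5) = -(-3)*(-3) = -3*3 = -9)
M(d, p) = 2*d*(d + p) (M(d, p) = (2*d)*(d + p) = 2*d*(d + p))
L(I) = -5*I*(162 - 17*I) (L(I) = -5*I*(2*(-9)*(-9 + I) + I) = -5*I*((162 - 18*I) + I) = -5*I*(162 - 17*I))
L(-285)/(-37902) = (5*(-285)*(-162 + 17*(-285)))/(-37902) = (5*(-285)*(-162 - 4845))*(-1/37902) = (5*(-285)*(-5007))*(-1/37902) = 7134975*(-1/37902) = -2378325/12634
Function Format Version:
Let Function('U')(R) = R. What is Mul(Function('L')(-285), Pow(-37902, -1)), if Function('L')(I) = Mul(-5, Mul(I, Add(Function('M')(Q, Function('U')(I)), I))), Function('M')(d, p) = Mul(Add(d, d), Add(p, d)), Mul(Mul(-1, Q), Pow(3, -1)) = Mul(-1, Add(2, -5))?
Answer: Rational(-2378325, 12634) ≈ -188.25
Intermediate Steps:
Q = -9 (Q = Mul(-3, Mul(-1, Add(2, -5))) = Mul(-3, Mul(-1, -3)) = Mul(-3, 3) = -9)
Function('M')(d, p) = Mul(2, d, Add(d, p)) (Function('M')(d, p) = Mul(Mul(2, d), Add(d, p)) = Mul(2, d, Add(d, p)))
Function('L')(I) = Mul(-5, I, Add(162, Mul(-17, I))) (Function('L')(I) = Mul(-5, Mul(I, Add(Mul(2, -9, Add(-9, I)), I))) = Mul(-5, Mul(I, Add(Add(162, Mul(-18, I)), I))) = Mul(-5, Mul(I, Add(162, Mul(-17, I)))) = Mul(-5, I, Add(162, Mul(-17, I))))
Mul(Function('L')(-285), Pow(-37902, -1)) = Mul(Mul(5, -285, Add(-162, Mul(17, -285))), Pow(-37902, -1)) = Mul(Mul(5, -285, Add(-162, -4845)), Rational(-1, 37902)) = Mul(Mul(5, -285, -5007), Rational(-1, 37902)) = Mul(7134975, Rational(-1, 37902)) = Rational(-2378325, 12634)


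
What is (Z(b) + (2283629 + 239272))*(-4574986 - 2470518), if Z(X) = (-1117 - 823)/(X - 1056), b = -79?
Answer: -4034952496428160/227 ≈ -1.7775e+13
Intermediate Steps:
Z(X) = -1940/(-1056 + X)
(Z(b) + (2283629 + 239272))*(-4574986 - 2470518) = (-1940/(-1056 - 79) + (2283629 + 239272))*(-4574986 - 2470518) = (-1940/(-1135) + 2522901)*(-7045504) = (-1940*(-1/1135) + 2522901)*(-7045504) = (388/227 + 2522901)*(-7045504) = (572698915/227)*(-7045504) = -4034952496428160/227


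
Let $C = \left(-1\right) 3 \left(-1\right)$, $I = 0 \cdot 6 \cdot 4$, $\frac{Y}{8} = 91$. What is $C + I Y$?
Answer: $3$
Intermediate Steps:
$Y = 728$ ($Y = 8 \cdot 91 = 728$)
$I = 0$ ($I = 0 \cdot 4 = 0$)
$C = 3$ ($C = \left(-3\right) \left(-1\right) = 3$)
$C + I Y = 3 + 0 \cdot 728 = 3 + 0 = 3$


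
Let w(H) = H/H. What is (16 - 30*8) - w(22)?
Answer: -225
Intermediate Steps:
w(H) = 1
(16 - 30*8) - w(22) = (16 - 30*8) - 1*1 = (16 - 240) - 1 = -224 - 1 = -225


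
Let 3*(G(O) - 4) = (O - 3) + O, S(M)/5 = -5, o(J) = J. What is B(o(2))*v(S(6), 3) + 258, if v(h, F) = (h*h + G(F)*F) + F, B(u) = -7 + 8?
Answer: 901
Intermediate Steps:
S(M) = -25 (S(M) = 5*(-5) = -25)
G(O) = 3 + 2*O/3 (G(O) = 4 + ((O - 3) + O)/3 = 4 + ((-3 + O) + O)/3 = 4 + (-3 + 2*O)/3 = 4 + (-1 + 2*O/3) = 3 + 2*O/3)
B(u) = 1
v(h, F) = F + h² + F*(3 + 2*F/3) (v(h, F) = (h*h + (3 + 2*F/3)*F) + F = (h² + F*(3 + 2*F/3)) + F = F + h² + F*(3 + 2*F/3))
B(o(2))*v(S(6), 3) + 258 = 1*((-25)² + 4*3 + (⅔)*3²) + 258 = 1*(625 + 12 + (⅔)*9) + 258 = 1*(625 + 12 + 6) + 258 = 1*643 + 258 = 643 + 258 = 901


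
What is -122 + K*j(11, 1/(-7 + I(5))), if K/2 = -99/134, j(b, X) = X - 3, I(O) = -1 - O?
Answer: -102302/871 ≈ -117.45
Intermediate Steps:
j(b, X) = -3 + X
K = -99/67 (K = 2*(-99/134) = -99/67 ≈ -1.4776)
-122 + K*j(11, 1/(-7 + I(5))) = -122 - 99*(-3 + 1/(-7 + (-1 - 1*5)))/67 = -122 - 99*(-3 + 1/(-7 + (-1 - 5)))/67 = -122 - 99*(-3 + 1/(-7 - 6))/67 = -122 - 99*(-3 + 1/(-13))/67 = -122 - 99*(-3 - 1/13)/67 = -122 - 99/67*(-40/13) = -122 + 3960/871 = -102302/871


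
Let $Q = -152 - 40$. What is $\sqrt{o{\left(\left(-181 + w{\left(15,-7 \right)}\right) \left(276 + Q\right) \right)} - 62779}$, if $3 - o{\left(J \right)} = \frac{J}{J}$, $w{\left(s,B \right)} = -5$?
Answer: $i \sqrt{62777} \approx 250.55 i$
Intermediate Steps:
$Q = -192$
$o{\left(J \right)} = 2$ ($o{\left(J \right)} = 3 - \frac{J}{J} = 3 - 1 = 2$)
$\sqrt{o{\left(\left(-181 + w{\left(15,-7 \right)}\right) \left(276 + Q\right) \right)} - 62779} = \sqrt{2 - 62779} = \sqrt{-62777} = i \sqrt{62777}$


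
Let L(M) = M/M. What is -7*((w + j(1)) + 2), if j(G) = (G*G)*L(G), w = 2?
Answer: -35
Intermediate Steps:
L(M) = 1
j(G) = G² (j(G) = (G*G)*1 = G²*1 = G²)
-7*((w + j(1)) + 2) = -7*((2 + 1²) + 2) = -7*((2 + 1) + 2) = -7*(3 + 2) = -7*5 = -35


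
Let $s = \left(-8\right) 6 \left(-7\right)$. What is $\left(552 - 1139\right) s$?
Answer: $-197232$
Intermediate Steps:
$s = 336$ ($s = \left(-48\right) \left(-7\right) = 336$)
$\left(552 - 1139\right) s = \left(552 - 1139\right) 336 = \left(-587\right) 336 = -197232$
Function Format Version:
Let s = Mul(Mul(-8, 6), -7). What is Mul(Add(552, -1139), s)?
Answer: -197232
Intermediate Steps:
s = 336 (s = Mul(-48, -7) = 336)
Mul(Add(552, -1139), s) = Mul(Add(552, -1139), 336) = Mul(-587, 336) = -197232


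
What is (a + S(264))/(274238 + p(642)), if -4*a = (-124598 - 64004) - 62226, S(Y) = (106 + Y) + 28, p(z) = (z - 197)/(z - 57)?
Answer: 210951/916741 ≈ 0.23011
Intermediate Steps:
p(z) = (-197 + z)/(-57 + z)
S(Y) = 134 + Y
a = 62707 (a = -((-124598 - 64004) - 62226)/4 = -(-188602 - 62226)/4 = -¼*(-250828) = 62707)
(a + S(264))/(274238 + p(642)) = (62707 + (134 + 264))/(274238 + (-197 + 642)/(-57 + 642)) = (62707 + 398)/(274238 + 445/585) = 63105/(274238 + (1/585)*445) = 63105/(274238 + 89/117) = 63105/(32085935/117) = 63105*(117/32085935) = 210951/916741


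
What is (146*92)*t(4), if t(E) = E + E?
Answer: 107456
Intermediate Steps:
t(E) = 2*E
(146*92)*t(4) = (146*92)*(2*4) = 13432*8 = 107456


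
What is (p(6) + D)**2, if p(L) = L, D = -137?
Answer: 17161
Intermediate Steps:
(p(6) + D)**2 = (6 - 137)**2 = (-131)**2 = 17161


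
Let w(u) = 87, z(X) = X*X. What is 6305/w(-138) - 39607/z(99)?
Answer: 19449832/284229 ≈ 68.430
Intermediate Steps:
z(X) = X²
6305/w(-138) - 39607/z(99) = 6305/87 - 39607/(99²) = 6305*(1/87) - 39607/9801 = 6305/87 - 39607*1/9801 = 6305/87 - 39607/9801 = 19449832/284229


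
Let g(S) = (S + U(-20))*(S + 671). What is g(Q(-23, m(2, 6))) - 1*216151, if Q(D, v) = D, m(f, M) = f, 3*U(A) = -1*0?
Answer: -231055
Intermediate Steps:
U(A) = 0 (U(A) = (-1*0)/3 = (⅓)*0 = 0)
g(S) = S*(671 + S) (g(S) = (S + 0)*(S + 671) = S*(671 + S))
g(Q(-23, m(2, 6))) - 1*216151 = -23*(671 - 23) - 1*216151 = -23*648 - 216151 = -14904 - 216151 = -231055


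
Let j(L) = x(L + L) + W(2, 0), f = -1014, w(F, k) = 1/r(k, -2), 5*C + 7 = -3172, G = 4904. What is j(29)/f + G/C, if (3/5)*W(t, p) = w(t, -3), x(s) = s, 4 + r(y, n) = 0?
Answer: -300556049/38682072 ≈ -7.7699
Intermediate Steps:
r(y, n) = -4 (r(y, n) = -4 + 0 = -4)
C = -3179/5 (C = -7/5 + (⅕)*(-3172) = -7/5 - 3172/5 = -3179/5 ≈ -635.80)
w(F, k) = -¼ (w(F, k) = 1/(-4) = -¼)
W(t, p) = -5/12 (W(t, p) = (5/3)*(-¼) = -5/12)
j(L) = -5/12 + 2*L (j(L) = (L + L) - 5/12 = 2*L - 5/12 = -5/12 + 2*L)
j(29)/f + G/C = (-5/12 + 2*29)/(-1014) + 4904/(-3179/5) = (-5/12 + 58)*(-1/1014) + 4904*(-5/3179) = (691/12)*(-1/1014) - 24520/3179 = -691/12168 - 24520/3179 = -300556049/38682072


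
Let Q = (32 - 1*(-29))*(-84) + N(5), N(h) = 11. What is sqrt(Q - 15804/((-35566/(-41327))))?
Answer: I*sqrt(7424232370039)/17783 ≈ 153.22*I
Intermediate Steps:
Q = -5113 (Q = (32 - 1*(-29))*(-84) + 11 = (32 + 29)*(-84) + 11 = 61*(-84) + 11 = -5124 + 11 = -5113)
sqrt(Q - 15804/((-35566/(-41327)))) = sqrt(-5113 - 15804/((-35566/(-41327)))) = sqrt(-5113 - 15804/((-35566*(-1/41327)))) = sqrt(-5113 - 15804/35566/41327) = sqrt(-5113 - 15804*41327/35566) = sqrt(-5113 - 326565954/17783) = sqrt(-417490433/17783) = I*sqrt(7424232370039)/17783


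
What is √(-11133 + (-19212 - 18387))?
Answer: 2*I*√12183 ≈ 220.75*I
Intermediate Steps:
√(-11133 + (-19212 - 18387)) = √(-11133 - 37599) = √(-48732) = 2*I*√12183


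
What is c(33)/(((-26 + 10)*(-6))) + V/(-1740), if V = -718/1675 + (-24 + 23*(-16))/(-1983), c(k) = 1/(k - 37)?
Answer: -457070917/184942512000 ≈ -0.0024714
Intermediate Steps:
c(k) = 1/(-37 + k)
V = -767194/3321525 (V = -718*1/1675 + (-24 - 368)*(-1/1983) = -718/1675 - 392*(-1/1983) = -718/1675 + 392/1983 = -767194/3321525 ≈ -0.23098)
c(33)/(((-26 + 10)*(-6))) + V/(-1740) = 1/((-37 + 33)*(((-26 + 10)*(-6)))) - 767194/3321525/(-1740) = 1/((-4)*((-16*(-6)))) - 767194/3321525*(-1/1740) = -¼/96 + 383597/2889726750 = -¼*1/96 + 383597/2889726750 = -1/384 + 383597/2889726750 = -457070917/184942512000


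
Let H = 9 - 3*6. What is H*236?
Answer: -2124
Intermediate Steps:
H = -9 (H = 9 - 1*18 = 9 - 18 = -9)
H*236 = -9*236 = -2124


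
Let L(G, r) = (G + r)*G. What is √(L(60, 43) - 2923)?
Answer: √3257 ≈ 57.070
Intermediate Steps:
L(G, r) = G*(G + r)
√(L(60, 43) - 2923) = √(60*(60 + 43) - 2923) = √(60*103 - 2923) = √(6180 - 2923) = √3257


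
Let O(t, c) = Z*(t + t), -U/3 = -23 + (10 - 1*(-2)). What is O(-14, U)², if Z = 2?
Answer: 3136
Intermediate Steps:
U = 33 (U = -3*(-23 + (10 - 1*(-2))) = -3*(-23 + (10 + 2)) = -3*(-23 + 12) = -3*(-11) = 33)
O(t, c) = 4*t (O(t, c) = 2*(t + t) = 2*(2*t) = 4*t)
O(-14, U)² = (4*(-14))² = (-56)² = 3136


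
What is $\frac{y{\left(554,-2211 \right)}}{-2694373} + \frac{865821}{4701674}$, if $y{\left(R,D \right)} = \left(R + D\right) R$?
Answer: $\frac{6648878020405}{12668063480402} \approx 0.52485$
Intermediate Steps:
$y{\left(R,D \right)} = R \left(D + R\right)$ ($y{\left(R,D \right)} = \left(D + R\right) R = R \left(D + R\right)$)
$\frac{y{\left(554,-2211 \right)}}{-2694373} + \frac{865821}{4701674} = \frac{554 \left(-2211 + 554\right)}{-2694373} + \frac{865821}{4701674} = 554 \left(-1657\right) \left(- \frac{1}{2694373}\right) + 865821 \cdot \frac{1}{4701674} = \left(-917978\right) \left(- \frac{1}{2694373}\right) + \frac{865821}{4701674} = \frac{917978}{2694373} + \frac{865821}{4701674} = \frac{6648878020405}{12668063480402}$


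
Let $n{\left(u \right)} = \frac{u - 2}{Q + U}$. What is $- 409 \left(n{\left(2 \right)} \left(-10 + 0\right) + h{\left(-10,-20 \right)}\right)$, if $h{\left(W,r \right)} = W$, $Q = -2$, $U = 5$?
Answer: $4090$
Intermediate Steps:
$n{\left(u \right)} = - \frac{2}{3} + \frac{u}{3}$ ($n{\left(u \right)} = \frac{u - 2}{-2 + 5} = \frac{-2 + u}{3} = \left(-2 + u\right) \frac{1}{3} = - \frac{2}{3} + \frac{u}{3}$)
$- 409 \left(n{\left(2 \right)} \left(-10 + 0\right) + h{\left(-10,-20 \right)}\right) = - 409 \left(\left(- \frac{2}{3} + \frac{1}{3} \cdot 2\right) \left(-10 + 0\right) - 10\right) = - 409 \left(\left(- \frac{2}{3} + \frac{2}{3}\right) \left(-10\right) - 10\right) = - 409 \left(0 \left(-10\right) - 10\right) = - 409 \left(0 - 10\right) = \left(-409\right) \left(-10\right) = 4090$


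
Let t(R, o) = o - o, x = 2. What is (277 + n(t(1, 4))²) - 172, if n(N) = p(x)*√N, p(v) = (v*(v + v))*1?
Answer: 105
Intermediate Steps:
t(R, o) = 0
p(v) = 2*v² (p(v) = (v*(2*v))*1 = (2*v²)*1 = 2*v²)
n(N) = 8*√N (n(N) = (2*2²)*√N = (2*4)*√N = 8*√N)
(277 + n(t(1, 4))²) - 172 = (277 + (8*√0)²) - 172 = (277 + (8*0)²) - 172 = (277 + 0²) - 172 = (277 + 0) - 172 = 277 - 172 = 105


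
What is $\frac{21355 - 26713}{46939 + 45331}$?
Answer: $- \frac{2679}{46135} \approx -0.058069$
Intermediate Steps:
$\frac{21355 - 26713}{46939 + 45331} = - \frac{5358}{92270} = \left(-5358\right) \frac{1}{92270} = - \frac{2679}{46135}$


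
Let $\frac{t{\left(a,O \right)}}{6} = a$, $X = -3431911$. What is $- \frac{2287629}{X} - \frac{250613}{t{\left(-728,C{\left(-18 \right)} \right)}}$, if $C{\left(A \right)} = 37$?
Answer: $\frac{124296267845}{2141512464} \approx 58.041$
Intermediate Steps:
$t{\left(a,O \right)} = 6 a$
$- \frac{2287629}{X} - \frac{250613}{t{\left(-728,C{\left(-18 \right)} \right)}} = - \frac{2287629}{-3431911} - \frac{250613}{6 \left(-728\right)} = \left(-2287629\right) \left(- \frac{1}{3431911}\right) - \frac{250613}{-4368} = \frac{2287629}{3431911} - - \frac{250613}{4368} = \frac{2287629}{3431911} + \frac{250613}{4368} = \frac{124296267845}{2141512464}$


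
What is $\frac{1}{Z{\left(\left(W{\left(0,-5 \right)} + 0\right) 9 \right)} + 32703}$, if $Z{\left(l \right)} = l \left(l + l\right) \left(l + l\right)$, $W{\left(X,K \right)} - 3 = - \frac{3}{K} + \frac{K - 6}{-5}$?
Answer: $\frac{125}{75206199} \approx 1.6621 \cdot 10^{-6}$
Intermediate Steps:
$W{\left(X,K \right)} = \frac{21}{5} - \frac{3}{K} - \frac{K}{5}$ ($W{\left(X,K \right)} = 3 + \left(- \frac{3}{K} + \frac{K - 6}{-5}\right) = 3 + \left(- \frac{3}{K} + \left(K - 6\right) \left(- \frac{1}{5}\right)\right) = 3 + \left(- \frac{3}{K} + \left(-6 + K\right) \left(- \frac{1}{5}\right)\right) = 3 - \left(- \frac{6}{5} + \frac{3}{K} + \frac{K}{5}\right) = \frac{21}{5} - \frac{3}{K} - \frac{K}{5}$)
$Z{\left(l \right)} = 4 l^{3}$ ($Z{\left(l \right)} = l 2 l 2 l = l 4 l^{2} = 4 l^{3}$)
$\frac{1}{Z{\left(\left(W{\left(0,-5 \right)} + 0\right) 9 \right)} + 32703} = \frac{1}{4 \left(\left(\left(\frac{21}{5} - \frac{3}{-5} - -1\right) + 0\right) 9\right)^{3} + 32703} = \frac{1}{4 \left(\left(\left(\frac{21}{5} - - \frac{3}{5} + 1\right) + 0\right) 9\right)^{3} + 32703} = \frac{1}{4 \left(\left(\left(\frac{21}{5} + \frac{3}{5} + 1\right) + 0\right) 9\right)^{3} + 32703} = \frac{1}{4 \left(\left(\frac{29}{5} + 0\right) 9\right)^{3} + 32703} = \frac{1}{4 \left(\frac{29}{5} \cdot 9\right)^{3} + 32703} = \frac{1}{4 \left(\frac{261}{5}\right)^{3} + 32703} = \frac{1}{4 \cdot \frac{17779581}{125} + 32703} = \frac{1}{\frac{71118324}{125} + 32703} = \frac{1}{\frac{75206199}{125}} = \frac{125}{75206199}$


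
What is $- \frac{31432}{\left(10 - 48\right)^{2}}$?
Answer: $- \frac{7858}{361} \approx -21.767$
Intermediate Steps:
$- \frac{31432}{\left(10 - 48\right)^{2}} = - \frac{31432}{\left(-38\right)^{2}} = - \frac{31432}{1444} = \left(-31432\right) \frac{1}{1444} = - \frac{7858}{361}$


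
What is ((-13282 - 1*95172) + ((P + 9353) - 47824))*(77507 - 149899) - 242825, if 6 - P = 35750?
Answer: 13223531423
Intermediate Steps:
P = -35744 (P = 6 - 1*35750 = 6 - 35750 = -35744)
((-13282 - 1*95172) + ((P + 9353) - 47824))*(77507 - 149899) - 242825 = ((-13282 - 1*95172) + ((-35744 + 9353) - 47824))*(77507 - 149899) - 242825 = ((-13282 - 95172) + (-26391 - 47824))*(-72392) - 242825 = (-108454 - 74215)*(-72392) - 242825 = -182669*(-72392) - 242825 = 13223774248 - 242825 = 13223531423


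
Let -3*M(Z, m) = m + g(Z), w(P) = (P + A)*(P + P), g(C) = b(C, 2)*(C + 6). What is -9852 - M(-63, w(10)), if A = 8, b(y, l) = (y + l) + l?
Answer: -8611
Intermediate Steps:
b(y, l) = y + 2*l (b(y, l) = (l + y) + l = y + 2*l)
g(C) = (4 + C)*(6 + C) (g(C) = (C + 2*2)*(C + 6) = (C + 4)*(6 + C) = (4 + C)*(6 + C))
w(P) = 2*P*(8 + P) (w(P) = (P + 8)*(P + P) = (8 + P)*(2*P) = 2*P*(8 + P))
M(Z, m) = -m/3 - (4 + Z)*(6 + Z)/3 (M(Z, m) = -(m + (4 + Z)*(6 + Z))/3 = -m/3 - (4 + Z)*(6 + Z)/3)
-9852 - M(-63, w(10)) = -9852 - (-2*10*(8 + 10)/3 - (4 - 63)*(6 - 63)/3) = -9852 - (-2*10*18/3 - ⅓*(-59)*(-57)) = -9852 - (-⅓*360 - 1121) = -9852 - (-120 - 1121) = -9852 - 1*(-1241) = -9852 + 1241 = -8611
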